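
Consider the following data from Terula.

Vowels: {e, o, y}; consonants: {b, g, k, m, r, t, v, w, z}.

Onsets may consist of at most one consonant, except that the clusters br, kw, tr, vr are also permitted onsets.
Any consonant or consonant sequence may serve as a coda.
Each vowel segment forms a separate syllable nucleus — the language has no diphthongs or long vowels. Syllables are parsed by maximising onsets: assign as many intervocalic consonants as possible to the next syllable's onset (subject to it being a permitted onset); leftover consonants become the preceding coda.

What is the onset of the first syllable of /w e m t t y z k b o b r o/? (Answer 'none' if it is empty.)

w

Vowels present: e, y, o, o; each is a nucleus, giving 4 syllables.
/e…y/ gap (V1→V2): /mtt/ — longest licit onset from the right is /t/, leaving /mt/ as coda.
/y…o/ gap (V2→V3): /zkb/ — longest licit onset from the right is /b/, leaving /zk/ as coda.
/o…o/ gap (V3→V4): cluster /br/ — /br/ is itself a permitted onset, so the whole cluster goes right; preceding coda = ∅.
So the parse is wemt.tyzk.bo.bro.
Syllable 1 is /wemt/: onset /w/, nucleus /e/, coda /mt/.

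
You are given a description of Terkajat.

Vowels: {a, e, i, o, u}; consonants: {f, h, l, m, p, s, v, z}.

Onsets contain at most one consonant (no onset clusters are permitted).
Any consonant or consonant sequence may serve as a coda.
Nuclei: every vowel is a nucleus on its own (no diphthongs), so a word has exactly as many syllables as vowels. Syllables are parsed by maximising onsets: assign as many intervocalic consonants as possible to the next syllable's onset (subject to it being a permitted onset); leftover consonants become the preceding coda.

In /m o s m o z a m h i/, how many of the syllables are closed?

Nuclei (vowels): o, o, a, i → 4 syllables.
σ1/σ2 boundary: /sm/ — longest licit onset from the right is /m/, leaving /s/ as coda.
σ2/σ3 boundary: /z/ is a single consonant, so it becomes the next onset.
σ3/σ4 boundary: cluster /mh/ — the longest permitted-onset suffix is /h/; onset = /h/, preceding coda = /m/.
Putting it together: mos.mo.zam.hi.
Classifying each syllable: /mos/ (closed), /mo/ (open), /zam/ (closed), /hi/ (open).
Closed syllables: 2.

2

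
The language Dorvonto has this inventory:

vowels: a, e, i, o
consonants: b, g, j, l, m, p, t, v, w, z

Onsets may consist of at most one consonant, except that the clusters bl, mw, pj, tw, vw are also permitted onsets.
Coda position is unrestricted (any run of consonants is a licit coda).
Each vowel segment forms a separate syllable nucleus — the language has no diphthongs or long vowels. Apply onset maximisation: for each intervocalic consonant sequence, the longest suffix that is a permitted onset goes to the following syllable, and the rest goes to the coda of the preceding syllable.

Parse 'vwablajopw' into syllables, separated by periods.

vwa.bla.jopw

Nuclei (vowels): a, a, o → 3 syllables.
Between /a/ (V1) and /a/ (V2): /bl/ is a licit onset in full, so it all attaches to the next syllable.
Between /a/ (V2) and /o/ (V3): /j/ is a single consonant, so it becomes the next onset.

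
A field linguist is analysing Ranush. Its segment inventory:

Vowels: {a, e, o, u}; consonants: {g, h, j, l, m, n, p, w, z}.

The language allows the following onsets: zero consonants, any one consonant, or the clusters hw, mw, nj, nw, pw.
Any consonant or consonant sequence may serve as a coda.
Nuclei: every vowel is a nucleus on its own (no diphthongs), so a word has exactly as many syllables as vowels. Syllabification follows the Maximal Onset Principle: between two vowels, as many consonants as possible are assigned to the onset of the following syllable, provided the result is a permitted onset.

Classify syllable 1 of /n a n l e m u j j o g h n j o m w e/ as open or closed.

The vowels are a, e, u, o, o, e — 6 nuclei, so 6 syllables.
Between /a/ (V1) and /e/ (V2): /nl/ — longest licit onset from the right is /l/, leaving /n/ as coda.
Between /e/ (V2) and /u/ (V3): /m/ → onset of the next syllable (single consonants are always licit onsets).
Between /u/ (V3) and /o/ (V4): /jj/ — longest licit onset from the right is /j/, leaving /j/ as coda.
Between /o/ (V4) and /o/ (V5): /ghnj/; trying suffixes from longest down, /nj/ is the first permitted one, so coda /gh/ | onset /nj/.
Between /o/ (V5) and /e/ (V6): /mw/ is a licit onset in full, so it all attaches to the next syllable.
So the parse is nan.le.muj.jogh.njo.mwe.
Syllable 1 is /nan/ with coda /n/, so it is closed.

closed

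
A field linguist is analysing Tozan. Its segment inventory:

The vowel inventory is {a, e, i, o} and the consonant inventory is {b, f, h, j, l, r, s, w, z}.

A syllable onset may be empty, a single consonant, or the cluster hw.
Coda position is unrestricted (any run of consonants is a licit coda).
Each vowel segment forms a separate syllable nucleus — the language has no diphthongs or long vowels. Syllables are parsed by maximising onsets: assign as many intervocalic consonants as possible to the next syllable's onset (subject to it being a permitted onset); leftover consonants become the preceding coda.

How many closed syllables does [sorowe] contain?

Vowels present: o, o, e; each is a nucleus, giving 3 syllables.
Between /o/ (V1) and /o/ (V2): /r/ is a single consonant, so it becomes the next onset.
Between /o/ (V2) and /e/ (V3): /w/ → onset of the next syllable (single consonants are always licit onsets).
Putting it together: so.ro.we.
Classifying each syllable: /so/ (open), /ro/ (open), /we/ (open).
Closed syllables: 0.

0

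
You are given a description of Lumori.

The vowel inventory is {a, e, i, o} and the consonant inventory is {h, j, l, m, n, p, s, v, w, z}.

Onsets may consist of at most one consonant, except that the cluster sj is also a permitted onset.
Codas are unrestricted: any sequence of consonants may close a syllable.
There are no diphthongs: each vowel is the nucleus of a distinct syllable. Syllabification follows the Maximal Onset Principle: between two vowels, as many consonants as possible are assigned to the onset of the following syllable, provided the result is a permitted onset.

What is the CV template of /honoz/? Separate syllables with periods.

CV.CVC

Vowels present: o, o; each is a nucleus, giving 2 syllables.
/o…o/ gap (V1→V2): /n/ is a single consonant, so it becomes the next onset.
Putting it together: ho.noz.
Mapping each syllable to C/V: /ho/ → CV, /noz/ → CVC.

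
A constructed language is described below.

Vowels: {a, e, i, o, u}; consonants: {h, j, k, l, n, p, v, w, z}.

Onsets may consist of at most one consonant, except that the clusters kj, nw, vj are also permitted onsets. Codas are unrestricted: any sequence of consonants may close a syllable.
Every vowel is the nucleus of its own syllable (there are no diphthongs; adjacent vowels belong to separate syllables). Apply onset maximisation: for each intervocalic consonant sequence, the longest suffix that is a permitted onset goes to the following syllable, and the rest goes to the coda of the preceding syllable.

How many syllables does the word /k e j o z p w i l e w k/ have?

4

The vowels are e, o, i, e — 4 nuclei, so 4 syllables.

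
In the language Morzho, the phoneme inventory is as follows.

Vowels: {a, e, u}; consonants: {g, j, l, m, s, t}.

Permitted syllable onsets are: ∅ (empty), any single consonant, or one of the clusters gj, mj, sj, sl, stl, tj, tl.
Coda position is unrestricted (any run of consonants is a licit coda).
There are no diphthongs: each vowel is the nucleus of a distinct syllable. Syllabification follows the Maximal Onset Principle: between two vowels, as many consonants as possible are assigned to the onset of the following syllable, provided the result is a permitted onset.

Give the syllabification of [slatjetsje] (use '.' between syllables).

sla.tjet.sje

Vowels present: a, e, e; each is a nucleus, giving 3 syllables.
Between /a/ (V1) and /e/ (V2): /tj/ — entire cluster is a permitted onset → onset /tj/, coda ∅.
Between /e/ (V2) and /e/ (V3): /tsj/; trying suffixes from longest down, /sj/ is the first permitted one, so coda /t/ | onset /sj/.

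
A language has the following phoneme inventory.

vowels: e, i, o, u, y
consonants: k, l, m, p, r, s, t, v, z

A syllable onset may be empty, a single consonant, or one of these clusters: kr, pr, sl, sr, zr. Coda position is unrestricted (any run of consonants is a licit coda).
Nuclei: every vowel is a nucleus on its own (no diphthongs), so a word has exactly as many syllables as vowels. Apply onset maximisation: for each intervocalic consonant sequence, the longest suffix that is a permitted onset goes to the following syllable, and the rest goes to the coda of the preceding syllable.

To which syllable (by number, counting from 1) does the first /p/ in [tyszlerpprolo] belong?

2

Vowels present: y, e, o, o; each is a nucleus, giving 4 syllables.
/y…e/ gap (V1→V2): /szl/; trying suffixes from longest down, /l/ is the first permitted one, so coda /sz/ | onset /l/.
/e…o/ gap (V2→V3): /rppr/; trying suffixes from longest down, /pr/ is the first permitted one, so coda /rp/ | onset /pr/.
/o…o/ gap (V3→V4): /l/ is a single consonant, so it becomes the next onset.
Result: tysz.lerp.pro.lo.
The first /p/ is in the coda of syllable 2 (/lerp/).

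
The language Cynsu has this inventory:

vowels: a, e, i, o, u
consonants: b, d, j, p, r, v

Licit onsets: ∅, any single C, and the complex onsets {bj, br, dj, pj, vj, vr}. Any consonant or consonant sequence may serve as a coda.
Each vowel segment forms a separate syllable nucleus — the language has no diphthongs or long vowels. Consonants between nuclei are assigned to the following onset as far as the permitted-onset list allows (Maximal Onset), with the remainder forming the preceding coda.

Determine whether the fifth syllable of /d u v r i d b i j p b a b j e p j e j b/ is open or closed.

open

Vowels present: u, i, i, a, e, e; each is a nucleus, giving 6 syllables.
Between /u/ (V1) and /i/ (V2): cluster /vr/ — /vr/ is itself a permitted onset, so the whole cluster goes right; preceding coda = ∅.
Between /i/ (V2) and /i/ (V3): cluster /db/ — the longest permitted-onset suffix is /b/; onset = /b/, preceding coda = /d/.
Between /i/ (V3) and /a/ (V4): /jpb/ splits as /jp/ + /b/ (/b/ is the longest suffix that is a licit onset).
Between /a/ (V4) and /e/ (V5): /bj/ is a licit onset in full, so it all attaches to the next syllable.
Between /e/ (V5) and /e/ (V6): /pj/ — entire cluster is a permitted onset → onset /pj/, coda ∅.
So the parse is du.vrid.bijp.ba.bje.pjejb.
Syllable 5 is /bje/; it ends in its nucleus with no coda, so it is open.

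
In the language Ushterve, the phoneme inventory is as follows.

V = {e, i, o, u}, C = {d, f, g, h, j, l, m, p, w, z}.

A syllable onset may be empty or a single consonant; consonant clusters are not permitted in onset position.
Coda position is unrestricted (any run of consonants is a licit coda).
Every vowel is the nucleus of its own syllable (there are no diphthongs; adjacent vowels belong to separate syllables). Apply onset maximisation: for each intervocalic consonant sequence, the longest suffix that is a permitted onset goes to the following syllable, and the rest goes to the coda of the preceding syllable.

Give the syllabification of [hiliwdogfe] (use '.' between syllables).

hi.liw.dog.fe

Vowels present: i, i, o, e; each is a nucleus, giving 4 syllables.
/i…i/ gap (V1→V2): /l/ → onset of the next syllable (single consonants are always licit onsets).
/i…o/ gap (V2→V3): /wd/; trying suffixes from longest down, /d/ is the first permitted one, so coda /w/ | onset /d/.
/o…e/ gap (V3→V4): cluster /gf/ — the longest permitted-onset suffix is /f/; onset = /f/, preceding coda = /g/.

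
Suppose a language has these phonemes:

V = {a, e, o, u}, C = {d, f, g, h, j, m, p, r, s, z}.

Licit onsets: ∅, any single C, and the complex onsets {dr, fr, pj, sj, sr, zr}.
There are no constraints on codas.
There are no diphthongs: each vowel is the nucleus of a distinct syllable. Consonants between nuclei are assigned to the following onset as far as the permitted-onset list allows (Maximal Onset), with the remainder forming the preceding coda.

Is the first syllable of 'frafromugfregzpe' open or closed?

Nuclei (vowels): a, o, u, e, e → 5 syllables.
/a…o/ gap (V1→V2): cluster /fr/ — /fr/ is itself a permitted onset, so the whole cluster goes right; preceding coda = ∅.
/o…u/ gap (V2→V3): /m/ → onset of the next syllable (single consonants are always licit onsets).
/u…e/ gap (V3→V4): /gfr/; trying suffixes from longest down, /fr/ is the first permitted one, so coda /g/ | onset /fr/.
/e…e/ gap (V4→V5): /gzp/; trying suffixes from longest down, /p/ is the first permitted one, so coda /gz/ | onset /p/.
Syllabification: fra.fro.mug.fregz.pe.
Syllable 1 is /fra/; it ends in its nucleus with no coda, so it is open.

open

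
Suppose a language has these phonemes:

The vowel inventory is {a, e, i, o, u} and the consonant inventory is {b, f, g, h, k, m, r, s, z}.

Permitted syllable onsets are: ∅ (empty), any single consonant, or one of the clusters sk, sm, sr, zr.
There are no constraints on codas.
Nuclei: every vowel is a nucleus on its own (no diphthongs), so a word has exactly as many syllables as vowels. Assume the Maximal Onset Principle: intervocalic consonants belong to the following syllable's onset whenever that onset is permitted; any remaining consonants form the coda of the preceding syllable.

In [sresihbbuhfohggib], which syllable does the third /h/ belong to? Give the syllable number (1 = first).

4

The vowels are e, i, u, o, i — 5 nuclei, so 5 syllables.
V1 /e/ – V2 /i/: just /s/ — single C goes to the following onset.
V2 /i/ – V3 /u/: /hbb/ — longest licit onset from the right is /b/, leaving /hb/ as coda.
V3 /u/ – V4 /o/: /hf/ — longest licit onset from the right is /f/, leaving /h/ as coda.
V4 /o/ – V5 /i/: cluster /hgg/ — the longest permitted-onset suffix is /g/; onset = /g/, preceding coda = /hg/.
So the parse is sre.sihb.buh.fohg.gib.
The third /h/ is in the coda of syllable 4 (/fohg/).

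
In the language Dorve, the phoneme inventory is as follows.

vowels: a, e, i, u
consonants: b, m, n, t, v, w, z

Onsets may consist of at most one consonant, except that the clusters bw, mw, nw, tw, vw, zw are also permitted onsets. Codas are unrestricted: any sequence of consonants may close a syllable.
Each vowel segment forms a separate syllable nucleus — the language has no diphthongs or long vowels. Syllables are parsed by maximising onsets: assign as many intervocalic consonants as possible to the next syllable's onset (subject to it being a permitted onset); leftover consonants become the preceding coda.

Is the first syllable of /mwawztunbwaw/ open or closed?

closed

Vowels present: a, u, a; each is a nucleus, giving 3 syllables.
σ1/σ2 boundary: /wzt/ — longest licit onset from the right is /t/, leaving /wz/ as coda.
σ2/σ3 boundary: /nbw/ — longest licit onset from the right is /bw/, leaving /n/ as coda.
So the parse is mwawz.tun.bwaw.
Syllable 1 is /mwawz/ with coda /wz/, so it is closed.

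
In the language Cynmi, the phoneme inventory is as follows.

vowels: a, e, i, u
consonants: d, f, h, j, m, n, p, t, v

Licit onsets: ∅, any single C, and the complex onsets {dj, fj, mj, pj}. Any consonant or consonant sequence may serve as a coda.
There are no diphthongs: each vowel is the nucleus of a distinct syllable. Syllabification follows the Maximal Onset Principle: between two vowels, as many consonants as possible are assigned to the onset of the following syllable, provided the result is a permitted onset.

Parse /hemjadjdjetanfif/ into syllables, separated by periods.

he.mjadj.dje.tan.fif

Nuclei (vowels): e, a, e, a, i → 5 syllables.
V1 /e/ – V2 /a/: cluster /mj/ — /mj/ is itself a permitted onset, so the whole cluster goes right; preceding coda = ∅.
V2 /a/ – V3 /e/: /djdj/ splits as /dj/ + /dj/ (/dj/ is the longest suffix that is a licit onset).
V3 /e/ – V4 /a/: /t/ is a single consonant, so it becomes the next onset.
V4 /a/ – V5 /i/: /nf/ splits as /n/ + /f/ (/f/ is the longest suffix that is a licit onset).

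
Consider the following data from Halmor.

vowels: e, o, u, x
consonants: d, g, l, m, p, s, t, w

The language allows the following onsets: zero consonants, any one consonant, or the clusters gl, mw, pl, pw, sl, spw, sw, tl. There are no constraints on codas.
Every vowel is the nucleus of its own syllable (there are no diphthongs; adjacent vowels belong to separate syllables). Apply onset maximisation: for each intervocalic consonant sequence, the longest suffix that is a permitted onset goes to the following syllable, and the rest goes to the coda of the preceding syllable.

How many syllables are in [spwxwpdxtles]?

Vowels present: x, x, e; each is a nucleus, giving 3 syllables.

3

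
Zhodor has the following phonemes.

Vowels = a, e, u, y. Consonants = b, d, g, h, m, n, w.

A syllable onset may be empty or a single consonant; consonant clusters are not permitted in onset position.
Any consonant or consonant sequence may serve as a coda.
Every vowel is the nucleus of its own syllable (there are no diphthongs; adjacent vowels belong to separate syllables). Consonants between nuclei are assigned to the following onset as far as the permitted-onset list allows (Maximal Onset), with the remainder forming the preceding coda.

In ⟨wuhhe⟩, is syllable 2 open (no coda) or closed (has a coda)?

open

Vowels present: u, e; each is a nucleus, giving 2 syllables.
σ1/σ2 boundary: /hh/ — longest licit onset from the right is /h/, leaving /h/ as coda.
Syllabification: wuh.he.
Syllable 2 is /he/; it ends in its nucleus with no coda, so it is open.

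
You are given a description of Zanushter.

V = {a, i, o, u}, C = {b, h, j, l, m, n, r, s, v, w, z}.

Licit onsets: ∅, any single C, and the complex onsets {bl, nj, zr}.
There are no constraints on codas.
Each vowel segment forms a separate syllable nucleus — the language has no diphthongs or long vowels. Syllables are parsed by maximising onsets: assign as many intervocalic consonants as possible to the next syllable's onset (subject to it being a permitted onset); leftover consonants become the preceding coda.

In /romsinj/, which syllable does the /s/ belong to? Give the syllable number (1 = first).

2

Vowels present: o, i; each is a nucleus, giving 2 syllables.
Between /o/ (V1) and /i/ (V2): cluster /ms/ — the longest permitted-onset suffix is /s/; onset = /s/, preceding coda = /m/.
Putting it together: rom.sinj.
The /s/ is in the onset of syllable 2 (/sinj/).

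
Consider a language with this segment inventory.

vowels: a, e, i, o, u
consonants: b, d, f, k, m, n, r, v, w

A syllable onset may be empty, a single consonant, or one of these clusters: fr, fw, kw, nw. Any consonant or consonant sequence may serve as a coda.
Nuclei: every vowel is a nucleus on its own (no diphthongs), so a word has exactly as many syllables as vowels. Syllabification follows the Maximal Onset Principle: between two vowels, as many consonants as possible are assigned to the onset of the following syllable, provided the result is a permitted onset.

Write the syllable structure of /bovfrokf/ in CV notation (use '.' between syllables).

Vowels present: o, o; each is a nucleus, giving 2 syllables.
V1 /o/ – V2 /o/: /vfr/ — longest licit onset from the right is /fr/, leaving /v/ as coda.
Result: bov.frokf.
Mapping each syllable to C/V: /bov/ → CVC, /frokf/ → CCVCC.

CVC.CCVCC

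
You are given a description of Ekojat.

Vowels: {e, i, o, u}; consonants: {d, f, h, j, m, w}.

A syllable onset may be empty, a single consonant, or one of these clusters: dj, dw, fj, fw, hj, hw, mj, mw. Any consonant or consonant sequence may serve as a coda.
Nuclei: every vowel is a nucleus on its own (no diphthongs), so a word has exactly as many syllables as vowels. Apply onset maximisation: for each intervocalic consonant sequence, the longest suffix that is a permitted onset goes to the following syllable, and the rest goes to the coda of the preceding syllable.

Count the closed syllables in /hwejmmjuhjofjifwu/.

Vowels present: e, u, o, i, u; each is a nucleus, giving 5 syllables.
Between /e/ (V1) and /u/ (V2): /jmmj/ splits as /jm/ + /mj/ (/mj/ is the longest suffix that is a licit onset).
Between /u/ (V2) and /o/ (V3): cluster /hj/ — /hj/ is itself a permitted onset, so the whole cluster goes right; preceding coda = ∅.
Between /o/ (V3) and /i/ (V4): /fj/ — entire cluster is a permitted onset → onset /fj/, coda ∅.
Between /i/ (V4) and /u/ (V5): /fw/ is a licit onset in full, so it all attaches to the next syllable.
Result: hwejm.mju.hjo.fji.fwu.
Classifying each syllable: /hwejm/ (closed), /mju/ (open), /hjo/ (open), /fji/ (open), /fwu/ (open).
Closed syllables: 1.

1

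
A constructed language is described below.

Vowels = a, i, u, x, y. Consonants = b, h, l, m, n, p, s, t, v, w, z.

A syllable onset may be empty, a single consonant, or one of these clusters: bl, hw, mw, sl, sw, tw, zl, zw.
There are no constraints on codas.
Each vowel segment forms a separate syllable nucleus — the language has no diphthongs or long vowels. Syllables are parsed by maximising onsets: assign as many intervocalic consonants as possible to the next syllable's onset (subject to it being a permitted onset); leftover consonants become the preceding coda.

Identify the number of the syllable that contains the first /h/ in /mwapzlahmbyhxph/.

Vowels present: a, a, y, x; each is a nucleus, giving 4 syllables.
σ1/σ2 boundary: cluster /pzl/ — the longest permitted-onset suffix is /zl/; onset = /zl/, preceding coda = /p/.
σ2/σ3 boundary: cluster /hmb/ — the longest permitted-onset suffix is /b/; onset = /b/, preceding coda = /hm/.
σ3/σ4 boundary: just /h/ — single C goes to the following onset.
Syllabification: mwap.zlahm.by.hxph.
The first /h/ is in the coda of syllable 2 (/zlahm/).

2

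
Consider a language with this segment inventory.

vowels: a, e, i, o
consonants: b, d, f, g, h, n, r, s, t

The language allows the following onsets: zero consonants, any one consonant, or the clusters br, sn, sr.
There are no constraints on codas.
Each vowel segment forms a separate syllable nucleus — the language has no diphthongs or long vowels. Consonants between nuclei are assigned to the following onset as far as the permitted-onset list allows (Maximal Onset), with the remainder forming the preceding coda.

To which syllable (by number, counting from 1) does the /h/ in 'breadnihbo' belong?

The vowels are e, a, i, o — 4 nuclei, so 4 syllables.
/e…a/ gap (V1→V2): nothing intervenes; syllable break is V.V.
/a…i/ gap (V2→V3): /dn/ splits as /d/ + /n/ (/n/ is the longest suffix that is a licit onset).
/i…o/ gap (V3→V4): /hb/ splits as /h/ + /b/ (/b/ is the longest suffix that is a licit onset).
So the parse is bre.ad.nih.bo.
The /h/ is in the coda of syllable 3 (/nih/).

3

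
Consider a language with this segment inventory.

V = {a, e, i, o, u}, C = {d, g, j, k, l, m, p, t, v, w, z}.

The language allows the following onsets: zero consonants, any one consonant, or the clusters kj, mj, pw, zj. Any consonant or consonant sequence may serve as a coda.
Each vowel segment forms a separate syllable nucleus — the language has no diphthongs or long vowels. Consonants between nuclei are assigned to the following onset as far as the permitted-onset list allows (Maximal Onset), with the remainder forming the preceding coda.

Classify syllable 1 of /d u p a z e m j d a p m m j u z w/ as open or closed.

open

Vowels present: u, a, e, a, u; each is a nucleus, giving 5 syllables.
/u…a/ gap (V1→V2): /p/ is a single consonant, so it becomes the next onset.
/a…e/ gap (V2→V3): /z/ is a single consonant, so it becomes the next onset.
/e…a/ gap (V3→V4): /mjd/; trying suffixes from longest down, /d/ is the first permitted one, so coda /mj/ | onset /d/.
/a…u/ gap (V4→V5): /pmmj/ — longest licit onset from the right is /mj/, leaving /pm/ as coda.
Result: du.pa.zemj.dapm.mjuzw.
Syllable 1 is /du/; it ends in its nucleus with no coda, so it is open.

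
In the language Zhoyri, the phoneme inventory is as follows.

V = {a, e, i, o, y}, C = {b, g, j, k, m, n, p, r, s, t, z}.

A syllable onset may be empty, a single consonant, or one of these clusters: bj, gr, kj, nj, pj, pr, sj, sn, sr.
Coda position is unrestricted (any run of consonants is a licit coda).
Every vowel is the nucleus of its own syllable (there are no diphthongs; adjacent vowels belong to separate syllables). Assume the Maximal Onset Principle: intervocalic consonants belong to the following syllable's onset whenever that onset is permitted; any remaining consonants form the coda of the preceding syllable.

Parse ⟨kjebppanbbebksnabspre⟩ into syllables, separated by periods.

The vowels are e, a, e, a, e — 5 nuclei, so 5 syllables.
Between /e/ (V1) and /a/ (V2): /bpp/ splits as /bp/ + /p/ (/p/ is the longest suffix that is a licit onset).
Between /a/ (V2) and /e/ (V3): /nbb/ splits as /nb/ + /b/ (/b/ is the longest suffix that is a licit onset).
Between /e/ (V3) and /a/ (V4): cluster /bksn/ — the longest permitted-onset suffix is /sn/; onset = /sn/, preceding coda = /bk/.
Between /a/ (V4) and /e/ (V5): /bspr/ splits as /bs/ + /pr/ (/pr/ is the longest suffix that is a licit onset).

kjebp.panb.bebk.snabs.pre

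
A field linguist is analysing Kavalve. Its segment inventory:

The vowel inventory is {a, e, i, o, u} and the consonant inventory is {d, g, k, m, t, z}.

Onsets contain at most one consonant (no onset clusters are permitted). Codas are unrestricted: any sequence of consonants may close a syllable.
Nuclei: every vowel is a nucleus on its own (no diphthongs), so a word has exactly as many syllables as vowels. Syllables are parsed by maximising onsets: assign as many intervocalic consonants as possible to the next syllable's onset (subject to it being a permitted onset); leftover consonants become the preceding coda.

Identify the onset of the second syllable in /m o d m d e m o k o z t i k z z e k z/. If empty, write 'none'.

d

The vowels are o, e, o, o, i, e — 6 nuclei, so 6 syllables.
/o…e/ gap (V1→V2): /dmd/; trying suffixes from longest down, /d/ is the first permitted one, so coda /dm/ | onset /d/.
/e…o/ gap (V2→V3): /m/ → onset of the next syllable (single consonants are always licit onsets).
/o…o/ gap (V3→V4): /k/ is a single consonant, so it becomes the next onset.
/o…i/ gap (V4→V5): cluster /zt/ — the longest permitted-onset suffix is /t/; onset = /t/, preceding coda = /z/.
/i…e/ gap (V5→V6): /kzz/ splits as /kz/ + /z/ (/z/ is the longest suffix that is a licit onset).
Syllabification: modm.de.mo.koz.tikz.zekz.
Syllable 2 is /de/: onset /d/, nucleus /e/, coda ∅.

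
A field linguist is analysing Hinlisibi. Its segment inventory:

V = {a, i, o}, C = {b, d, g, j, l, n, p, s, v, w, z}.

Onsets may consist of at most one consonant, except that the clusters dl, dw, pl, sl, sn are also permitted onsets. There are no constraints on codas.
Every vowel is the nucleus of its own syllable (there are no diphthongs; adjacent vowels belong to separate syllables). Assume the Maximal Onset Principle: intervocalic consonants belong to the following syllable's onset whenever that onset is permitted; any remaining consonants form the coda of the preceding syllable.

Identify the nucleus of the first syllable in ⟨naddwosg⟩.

The vowels are a, o — 2 nuclei, so 2 syllables.
The first nucleus (vowel 1 from the left) is /a/.

a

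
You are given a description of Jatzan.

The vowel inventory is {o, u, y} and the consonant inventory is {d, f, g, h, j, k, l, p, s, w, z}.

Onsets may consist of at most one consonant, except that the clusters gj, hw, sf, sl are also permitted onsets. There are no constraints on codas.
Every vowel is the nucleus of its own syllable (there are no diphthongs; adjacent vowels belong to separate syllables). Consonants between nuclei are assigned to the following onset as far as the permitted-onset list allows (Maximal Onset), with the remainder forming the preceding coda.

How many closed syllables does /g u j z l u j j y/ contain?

2

Nuclei (vowels): u, u, y → 3 syllables.
σ1/σ2 boundary: /jzl/; trying suffixes from longest down, /l/ is the first permitted one, so coda /jz/ | onset /l/.
σ2/σ3 boundary: /jj/ — longest licit onset from the right is /j/, leaving /j/ as coda.
So the parse is gujz.luj.jy.
Classifying each syllable: /gujz/ (closed), /luj/ (closed), /jy/ (open).
Closed syllables: 2.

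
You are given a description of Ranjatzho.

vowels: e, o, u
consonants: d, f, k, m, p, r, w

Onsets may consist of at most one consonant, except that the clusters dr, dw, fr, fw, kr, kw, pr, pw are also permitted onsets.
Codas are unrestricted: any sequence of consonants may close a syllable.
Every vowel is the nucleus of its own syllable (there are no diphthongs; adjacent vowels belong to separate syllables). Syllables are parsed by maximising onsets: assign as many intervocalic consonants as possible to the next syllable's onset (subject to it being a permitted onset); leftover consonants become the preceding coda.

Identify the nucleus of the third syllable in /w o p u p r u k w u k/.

Vowels present: o, u, u, u; each is a nucleus, giving 4 syllables.
The third nucleus (vowel 3 from the left) is /u/.

u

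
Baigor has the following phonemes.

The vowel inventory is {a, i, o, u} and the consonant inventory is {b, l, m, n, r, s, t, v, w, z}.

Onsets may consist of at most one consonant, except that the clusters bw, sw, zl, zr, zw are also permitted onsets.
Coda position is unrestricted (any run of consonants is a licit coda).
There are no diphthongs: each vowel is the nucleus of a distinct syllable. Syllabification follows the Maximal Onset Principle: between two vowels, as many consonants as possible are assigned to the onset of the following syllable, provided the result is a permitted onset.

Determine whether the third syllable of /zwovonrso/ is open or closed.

Nuclei (vowels): o, o, o → 3 syllables.
Between /o/ (V1) and /o/ (V2): just /v/ — single C goes to the following onset.
Between /o/ (V2) and /o/ (V3): cluster /nrs/ — the longest permitted-onset suffix is /s/; onset = /s/, preceding coda = /nr/.
Result: zwo.vonr.so.
Syllable 3 is /so/; it ends in its nucleus with no coda, so it is open.

open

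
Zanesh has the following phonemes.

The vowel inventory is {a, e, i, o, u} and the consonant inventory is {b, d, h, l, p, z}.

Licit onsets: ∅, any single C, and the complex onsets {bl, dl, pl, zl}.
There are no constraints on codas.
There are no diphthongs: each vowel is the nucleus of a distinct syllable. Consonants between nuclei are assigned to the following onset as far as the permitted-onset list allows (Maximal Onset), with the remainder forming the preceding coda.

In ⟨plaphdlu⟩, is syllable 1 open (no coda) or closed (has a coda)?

closed

Nuclei (vowels): a, u → 2 syllables.
/a…u/ gap (V1→V2): /phdl/ — longest licit onset from the right is /dl/, leaving /ph/ as coda.
Result: plaph.dlu.
Syllable 1 is /plaph/ with coda /ph/, so it is closed.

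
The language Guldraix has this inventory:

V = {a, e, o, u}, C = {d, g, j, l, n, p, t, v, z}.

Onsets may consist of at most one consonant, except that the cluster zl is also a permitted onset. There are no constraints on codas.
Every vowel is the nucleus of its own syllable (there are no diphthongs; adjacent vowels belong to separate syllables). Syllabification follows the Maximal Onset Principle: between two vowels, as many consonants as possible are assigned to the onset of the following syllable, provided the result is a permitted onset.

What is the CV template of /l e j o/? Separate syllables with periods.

Nuclei (vowels): e, o → 2 syllables.
V1 /e/ – V2 /o/: just /j/ — single C goes to the following onset.
Putting it together: le.jo.
Mapping each syllable to C/V: /le/ → CV, /jo/ → CV.

CV.CV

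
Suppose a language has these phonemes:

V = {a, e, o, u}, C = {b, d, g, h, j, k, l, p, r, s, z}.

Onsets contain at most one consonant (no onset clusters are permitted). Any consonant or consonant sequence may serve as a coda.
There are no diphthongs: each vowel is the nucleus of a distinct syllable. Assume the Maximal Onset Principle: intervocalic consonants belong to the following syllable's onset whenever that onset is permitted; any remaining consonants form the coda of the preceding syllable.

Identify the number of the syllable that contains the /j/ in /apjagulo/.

2

Nuclei (vowels): a, a, u, o → 4 syllables.
Between /a/ (V1) and /a/ (V2): /pj/; trying suffixes from longest down, /j/ is the first permitted one, so coda /p/ | onset /j/.
Between /a/ (V2) and /u/ (V3): /g/ is a single consonant, so it becomes the next onset.
Between /u/ (V3) and /o/ (V4): just /l/ — single C goes to the following onset.
Putting it together: ap.ja.gu.lo.
The /j/ is in the onset of syllable 2 (/ja/).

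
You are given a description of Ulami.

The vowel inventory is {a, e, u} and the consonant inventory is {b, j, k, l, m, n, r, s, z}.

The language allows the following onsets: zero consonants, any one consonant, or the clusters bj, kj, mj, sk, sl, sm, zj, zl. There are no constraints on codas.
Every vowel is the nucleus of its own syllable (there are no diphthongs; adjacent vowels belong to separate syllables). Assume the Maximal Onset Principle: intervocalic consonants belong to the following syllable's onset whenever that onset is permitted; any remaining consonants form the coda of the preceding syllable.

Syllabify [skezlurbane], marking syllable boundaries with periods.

ske.zlur.ba.ne

Nuclei (vowels): e, u, a, e → 4 syllables.
σ1/σ2 boundary: /zl/ — entire cluster is a permitted onset → onset /zl/, coda ∅.
σ2/σ3 boundary: cluster /rb/ — the longest permitted-onset suffix is /b/; onset = /b/, preceding coda = /r/.
σ3/σ4 boundary: /n/ → onset of the next syllable (single consonants are always licit onsets).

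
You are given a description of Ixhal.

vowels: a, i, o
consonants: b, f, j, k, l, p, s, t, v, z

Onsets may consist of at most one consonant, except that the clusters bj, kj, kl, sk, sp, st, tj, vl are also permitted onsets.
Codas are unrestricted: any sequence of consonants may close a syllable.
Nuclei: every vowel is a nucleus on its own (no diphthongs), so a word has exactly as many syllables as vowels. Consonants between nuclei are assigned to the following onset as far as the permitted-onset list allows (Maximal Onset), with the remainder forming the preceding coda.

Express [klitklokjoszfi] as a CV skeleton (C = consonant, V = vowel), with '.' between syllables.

Vowels present: i, o, o, i; each is a nucleus, giving 4 syllables.
Between /i/ (V1) and /o/ (V2): cluster /tkl/ — the longest permitted-onset suffix is /kl/; onset = /kl/, preceding coda = /t/.
Between /o/ (V2) and /o/ (V3): /kj/ is a licit onset in full, so it all attaches to the next syllable.
Between /o/ (V3) and /i/ (V4): /szf/ splits as /sz/ + /f/ (/f/ is the longest suffix that is a licit onset).
Putting it together: klit.klo.kjosz.fi.
Mapping each syllable to C/V: /klit/ → CCVC, /klo/ → CCV, /kjosz/ → CCVCC, /fi/ → CV.

CCVC.CCV.CCVCC.CV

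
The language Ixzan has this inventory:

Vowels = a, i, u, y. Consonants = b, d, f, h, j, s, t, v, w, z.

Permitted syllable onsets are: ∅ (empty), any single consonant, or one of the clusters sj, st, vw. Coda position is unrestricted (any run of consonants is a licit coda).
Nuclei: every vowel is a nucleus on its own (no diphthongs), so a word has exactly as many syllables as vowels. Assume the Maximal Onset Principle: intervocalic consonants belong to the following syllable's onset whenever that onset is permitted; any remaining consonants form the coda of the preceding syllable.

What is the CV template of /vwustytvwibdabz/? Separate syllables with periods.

CCV.CCVC.CCVC.CVCC

The vowels are u, y, i, a — 4 nuclei, so 4 syllables.
σ1/σ2 boundary: cluster /st/ — /st/ is itself a permitted onset, so the whole cluster goes right; preceding coda = ∅.
σ2/σ3 boundary: /tvw/ — longest licit onset from the right is /vw/, leaving /t/ as coda.
σ3/σ4 boundary: cluster /bd/ — the longest permitted-onset suffix is /d/; onset = /d/, preceding coda = /b/.
Syllabification: vwu.styt.vwib.dabz.
Mapping each syllable to C/V: /vwu/ → CCV, /styt/ → CCVC, /vwib/ → CCVC, /dabz/ → CVCC.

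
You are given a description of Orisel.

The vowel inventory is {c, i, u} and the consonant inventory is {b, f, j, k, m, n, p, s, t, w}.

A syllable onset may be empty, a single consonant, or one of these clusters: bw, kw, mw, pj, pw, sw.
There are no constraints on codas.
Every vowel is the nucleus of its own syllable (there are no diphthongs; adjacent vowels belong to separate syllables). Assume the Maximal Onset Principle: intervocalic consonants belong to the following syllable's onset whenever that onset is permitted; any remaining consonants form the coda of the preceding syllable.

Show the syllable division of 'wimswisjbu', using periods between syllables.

wim.swisj.bu

Vowels present: i, i, u; each is a nucleus, giving 3 syllables.
Between /i/ (V1) and /i/ (V2): cluster /msw/ — the longest permitted-onset suffix is /sw/; onset = /sw/, preceding coda = /m/.
Between /i/ (V2) and /u/ (V3): /sjb/ splits as /sj/ + /b/ (/b/ is the longest suffix that is a licit onset).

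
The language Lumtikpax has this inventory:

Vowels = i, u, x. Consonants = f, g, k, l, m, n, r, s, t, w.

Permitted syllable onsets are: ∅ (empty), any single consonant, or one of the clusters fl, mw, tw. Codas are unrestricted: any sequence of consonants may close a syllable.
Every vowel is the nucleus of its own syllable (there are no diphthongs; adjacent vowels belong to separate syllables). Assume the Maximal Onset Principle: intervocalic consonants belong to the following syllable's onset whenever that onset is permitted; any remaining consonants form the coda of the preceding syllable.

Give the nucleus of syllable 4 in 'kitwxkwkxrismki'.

Nuclei (vowels): i, x, x, i, i → 5 syllables.
The fourth nucleus (vowel 4 from the left) is /i/.

i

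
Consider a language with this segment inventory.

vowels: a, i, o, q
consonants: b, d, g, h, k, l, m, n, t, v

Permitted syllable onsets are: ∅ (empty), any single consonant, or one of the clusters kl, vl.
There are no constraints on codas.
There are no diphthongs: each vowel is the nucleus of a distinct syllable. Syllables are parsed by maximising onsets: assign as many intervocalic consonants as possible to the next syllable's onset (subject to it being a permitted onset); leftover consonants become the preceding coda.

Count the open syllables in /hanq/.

The vowels are a, q — 2 nuclei, so 2 syllables.
/a…q/ gap (V1→V2): /n/ → onset of the next syllable (single consonants are always licit onsets).
So the parse is ha.nq.
Classifying each syllable: /ha/ (open), /nq/ (open).
Open syllables: 2.

2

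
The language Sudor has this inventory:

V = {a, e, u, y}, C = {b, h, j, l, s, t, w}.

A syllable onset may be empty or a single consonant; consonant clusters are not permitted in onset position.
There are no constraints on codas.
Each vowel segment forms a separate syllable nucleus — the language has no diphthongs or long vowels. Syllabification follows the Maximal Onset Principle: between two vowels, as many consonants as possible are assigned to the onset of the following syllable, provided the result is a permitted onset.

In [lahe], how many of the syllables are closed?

0

The vowels are a, e — 2 nuclei, so 2 syllables.
/a…e/ gap (V1→V2): just /h/ — single C goes to the following onset.
So the parse is la.he.
Classifying each syllable: /la/ (open), /he/ (open).
Closed syllables: 0.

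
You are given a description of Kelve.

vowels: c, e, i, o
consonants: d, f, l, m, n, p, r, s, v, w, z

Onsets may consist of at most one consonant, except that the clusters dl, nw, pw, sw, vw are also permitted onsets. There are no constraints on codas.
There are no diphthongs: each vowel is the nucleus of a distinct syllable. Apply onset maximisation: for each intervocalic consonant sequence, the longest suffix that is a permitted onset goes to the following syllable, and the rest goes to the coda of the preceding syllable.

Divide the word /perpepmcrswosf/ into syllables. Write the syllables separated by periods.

per.pep.mcr.swosf

Nuclei (vowels): e, e, c, o → 4 syllables.
Between /e/ (V1) and /e/ (V2): /rp/; trying suffixes from longest down, /p/ is the first permitted one, so coda /r/ | onset /p/.
Between /e/ (V2) and /c/ (V3): /pm/; trying suffixes from longest down, /m/ is the first permitted one, so coda /p/ | onset /m/.
Between /c/ (V3) and /o/ (V4): cluster /rsw/ — the longest permitted-onset suffix is /sw/; onset = /sw/, preceding coda = /r/.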